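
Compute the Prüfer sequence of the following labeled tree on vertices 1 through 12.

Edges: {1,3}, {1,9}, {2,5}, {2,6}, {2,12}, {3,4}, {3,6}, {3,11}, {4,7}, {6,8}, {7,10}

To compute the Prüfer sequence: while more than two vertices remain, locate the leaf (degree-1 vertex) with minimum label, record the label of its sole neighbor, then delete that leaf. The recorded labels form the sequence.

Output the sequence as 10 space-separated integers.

Step 1: leaves = {5,8,9,10,11,12}. Remove smallest leaf 5, emit neighbor 2.
Step 2: leaves = {8,9,10,11,12}. Remove smallest leaf 8, emit neighbor 6.
Step 3: leaves = {9,10,11,12}. Remove smallest leaf 9, emit neighbor 1.
Step 4: leaves = {1,10,11,12}. Remove smallest leaf 1, emit neighbor 3.
Step 5: leaves = {10,11,12}. Remove smallest leaf 10, emit neighbor 7.
Step 6: leaves = {7,11,12}. Remove smallest leaf 7, emit neighbor 4.
Step 7: leaves = {4,11,12}. Remove smallest leaf 4, emit neighbor 3.
Step 8: leaves = {11,12}. Remove smallest leaf 11, emit neighbor 3.
Step 9: leaves = {3,12}. Remove smallest leaf 3, emit neighbor 6.
Step 10: leaves = {6,12}. Remove smallest leaf 6, emit neighbor 2.
Done: 2 vertices remain (2, 12). Sequence = [2 6 1 3 7 4 3 3 6 2]

Answer: 2 6 1 3 7 4 3 3 6 2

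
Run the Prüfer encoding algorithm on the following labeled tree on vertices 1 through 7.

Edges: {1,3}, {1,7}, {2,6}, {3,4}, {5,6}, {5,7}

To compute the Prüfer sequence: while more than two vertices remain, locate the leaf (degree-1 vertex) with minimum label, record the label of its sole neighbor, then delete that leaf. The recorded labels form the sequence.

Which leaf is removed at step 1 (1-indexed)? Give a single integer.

Step 1: current leaves = {2,4}. Remove leaf 2 (neighbor: 6).

Answer: 2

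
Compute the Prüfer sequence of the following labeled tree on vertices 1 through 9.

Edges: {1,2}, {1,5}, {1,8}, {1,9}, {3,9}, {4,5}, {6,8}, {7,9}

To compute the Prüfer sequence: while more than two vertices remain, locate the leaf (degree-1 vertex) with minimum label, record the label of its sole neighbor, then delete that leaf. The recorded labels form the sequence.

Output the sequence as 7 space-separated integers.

Step 1: leaves = {2,3,4,6,7}. Remove smallest leaf 2, emit neighbor 1.
Step 2: leaves = {3,4,6,7}. Remove smallest leaf 3, emit neighbor 9.
Step 3: leaves = {4,6,7}. Remove smallest leaf 4, emit neighbor 5.
Step 4: leaves = {5,6,7}. Remove smallest leaf 5, emit neighbor 1.
Step 5: leaves = {6,7}. Remove smallest leaf 6, emit neighbor 8.
Step 6: leaves = {7,8}. Remove smallest leaf 7, emit neighbor 9.
Step 7: leaves = {8,9}. Remove smallest leaf 8, emit neighbor 1.
Done: 2 vertices remain (1, 9). Sequence = [1 9 5 1 8 9 1]

Answer: 1 9 5 1 8 9 1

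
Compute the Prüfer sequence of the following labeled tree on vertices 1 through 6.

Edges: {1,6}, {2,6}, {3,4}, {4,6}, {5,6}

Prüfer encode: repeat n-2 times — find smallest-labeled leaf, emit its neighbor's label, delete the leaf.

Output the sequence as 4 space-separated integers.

Step 1: leaves = {1,2,3,5}. Remove smallest leaf 1, emit neighbor 6.
Step 2: leaves = {2,3,5}. Remove smallest leaf 2, emit neighbor 6.
Step 3: leaves = {3,5}. Remove smallest leaf 3, emit neighbor 4.
Step 4: leaves = {4,5}. Remove smallest leaf 4, emit neighbor 6.
Done: 2 vertices remain (5, 6). Sequence = [6 6 4 6]

Answer: 6 6 4 6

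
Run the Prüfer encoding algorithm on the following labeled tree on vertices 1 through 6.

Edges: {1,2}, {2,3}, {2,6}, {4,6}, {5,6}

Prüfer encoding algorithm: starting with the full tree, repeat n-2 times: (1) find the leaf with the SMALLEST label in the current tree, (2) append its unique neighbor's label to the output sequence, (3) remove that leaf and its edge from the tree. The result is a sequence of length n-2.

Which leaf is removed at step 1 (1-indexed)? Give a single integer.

Answer: 1

Derivation:
Step 1: current leaves = {1,3,4,5}. Remove leaf 1 (neighbor: 2).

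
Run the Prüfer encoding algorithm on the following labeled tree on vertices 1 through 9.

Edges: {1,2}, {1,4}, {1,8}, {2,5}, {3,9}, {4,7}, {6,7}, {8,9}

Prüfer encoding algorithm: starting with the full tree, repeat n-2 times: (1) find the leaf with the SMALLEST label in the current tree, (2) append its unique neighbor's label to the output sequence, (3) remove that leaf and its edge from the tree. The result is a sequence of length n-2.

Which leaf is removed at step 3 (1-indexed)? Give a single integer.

Answer: 2

Derivation:
Step 1: current leaves = {3,5,6}. Remove leaf 3 (neighbor: 9).
Step 2: current leaves = {5,6,9}. Remove leaf 5 (neighbor: 2).
Step 3: current leaves = {2,6,9}. Remove leaf 2 (neighbor: 1).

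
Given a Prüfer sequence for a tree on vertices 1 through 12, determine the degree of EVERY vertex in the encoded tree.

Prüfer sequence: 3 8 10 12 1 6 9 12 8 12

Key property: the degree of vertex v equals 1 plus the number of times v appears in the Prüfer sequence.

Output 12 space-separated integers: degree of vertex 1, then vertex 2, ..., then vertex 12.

Answer: 2 1 2 1 1 2 1 3 2 2 1 4

Derivation:
p_1 = 3: count[3] becomes 1
p_2 = 8: count[8] becomes 1
p_3 = 10: count[10] becomes 1
p_4 = 12: count[12] becomes 1
p_5 = 1: count[1] becomes 1
p_6 = 6: count[6] becomes 1
p_7 = 9: count[9] becomes 1
p_8 = 12: count[12] becomes 2
p_9 = 8: count[8] becomes 2
p_10 = 12: count[12] becomes 3
Degrees (1 + count): deg[1]=1+1=2, deg[2]=1+0=1, deg[3]=1+1=2, deg[4]=1+0=1, deg[5]=1+0=1, deg[6]=1+1=2, deg[7]=1+0=1, deg[8]=1+2=3, deg[9]=1+1=2, deg[10]=1+1=2, deg[11]=1+0=1, deg[12]=1+3=4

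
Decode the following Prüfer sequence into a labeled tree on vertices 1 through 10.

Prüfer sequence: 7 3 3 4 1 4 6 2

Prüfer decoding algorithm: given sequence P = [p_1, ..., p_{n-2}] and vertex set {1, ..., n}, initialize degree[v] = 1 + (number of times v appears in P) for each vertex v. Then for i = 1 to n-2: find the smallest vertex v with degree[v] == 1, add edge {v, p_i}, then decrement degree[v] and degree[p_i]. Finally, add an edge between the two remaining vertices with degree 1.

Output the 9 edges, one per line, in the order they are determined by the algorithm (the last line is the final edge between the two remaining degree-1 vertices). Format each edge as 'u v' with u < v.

Initial degrees: {1:2, 2:2, 3:3, 4:3, 5:1, 6:2, 7:2, 8:1, 9:1, 10:1}
Step 1: smallest deg-1 vertex = 5, p_1 = 7. Add edge {5,7}. Now deg[5]=0, deg[7]=1.
Step 2: smallest deg-1 vertex = 7, p_2 = 3. Add edge {3,7}. Now deg[7]=0, deg[3]=2.
Step 3: smallest deg-1 vertex = 8, p_3 = 3. Add edge {3,8}. Now deg[8]=0, deg[3]=1.
Step 4: smallest deg-1 vertex = 3, p_4 = 4. Add edge {3,4}. Now deg[3]=0, deg[4]=2.
Step 5: smallest deg-1 vertex = 9, p_5 = 1. Add edge {1,9}. Now deg[9]=0, deg[1]=1.
Step 6: smallest deg-1 vertex = 1, p_6 = 4. Add edge {1,4}. Now deg[1]=0, deg[4]=1.
Step 7: smallest deg-1 vertex = 4, p_7 = 6. Add edge {4,6}. Now deg[4]=0, deg[6]=1.
Step 8: smallest deg-1 vertex = 6, p_8 = 2. Add edge {2,6}. Now deg[6]=0, deg[2]=1.
Final: two remaining deg-1 vertices are 2, 10. Add edge {2,10}.

Answer: 5 7
3 7
3 8
3 4
1 9
1 4
4 6
2 6
2 10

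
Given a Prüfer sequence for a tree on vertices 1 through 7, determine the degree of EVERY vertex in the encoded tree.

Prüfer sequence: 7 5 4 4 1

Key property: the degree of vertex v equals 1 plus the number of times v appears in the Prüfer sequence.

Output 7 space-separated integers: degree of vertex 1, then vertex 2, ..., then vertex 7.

p_1 = 7: count[7] becomes 1
p_2 = 5: count[5] becomes 1
p_3 = 4: count[4] becomes 1
p_4 = 4: count[4] becomes 2
p_5 = 1: count[1] becomes 1
Degrees (1 + count): deg[1]=1+1=2, deg[2]=1+0=1, deg[3]=1+0=1, deg[4]=1+2=3, deg[5]=1+1=2, deg[6]=1+0=1, deg[7]=1+1=2

Answer: 2 1 1 3 2 1 2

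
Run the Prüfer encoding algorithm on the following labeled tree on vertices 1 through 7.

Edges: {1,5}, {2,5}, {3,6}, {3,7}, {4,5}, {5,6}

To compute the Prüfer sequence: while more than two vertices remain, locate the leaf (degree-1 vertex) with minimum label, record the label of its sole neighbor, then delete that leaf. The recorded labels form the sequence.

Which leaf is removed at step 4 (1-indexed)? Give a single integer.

Answer: 5

Derivation:
Step 1: current leaves = {1,2,4,7}. Remove leaf 1 (neighbor: 5).
Step 2: current leaves = {2,4,7}. Remove leaf 2 (neighbor: 5).
Step 3: current leaves = {4,7}. Remove leaf 4 (neighbor: 5).
Step 4: current leaves = {5,7}. Remove leaf 5 (neighbor: 6).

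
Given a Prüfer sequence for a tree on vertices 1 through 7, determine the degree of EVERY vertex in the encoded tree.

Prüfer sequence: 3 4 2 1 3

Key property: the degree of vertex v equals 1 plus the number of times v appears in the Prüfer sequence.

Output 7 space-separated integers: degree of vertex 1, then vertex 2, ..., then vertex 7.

p_1 = 3: count[3] becomes 1
p_2 = 4: count[4] becomes 1
p_3 = 2: count[2] becomes 1
p_4 = 1: count[1] becomes 1
p_5 = 3: count[3] becomes 2
Degrees (1 + count): deg[1]=1+1=2, deg[2]=1+1=2, deg[3]=1+2=3, deg[4]=1+1=2, deg[5]=1+0=1, deg[6]=1+0=1, deg[7]=1+0=1

Answer: 2 2 3 2 1 1 1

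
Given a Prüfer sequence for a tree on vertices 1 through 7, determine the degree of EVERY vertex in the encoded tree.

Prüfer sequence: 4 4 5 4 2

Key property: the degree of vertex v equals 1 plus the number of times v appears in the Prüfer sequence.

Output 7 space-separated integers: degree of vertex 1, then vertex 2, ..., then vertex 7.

p_1 = 4: count[4] becomes 1
p_2 = 4: count[4] becomes 2
p_3 = 5: count[5] becomes 1
p_4 = 4: count[4] becomes 3
p_5 = 2: count[2] becomes 1
Degrees (1 + count): deg[1]=1+0=1, deg[2]=1+1=2, deg[3]=1+0=1, deg[4]=1+3=4, deg[5]=1+1=2, deg[6]=1+0=1, deg[7]=1+0=1

Answer: 1 2 1 4 2 1 1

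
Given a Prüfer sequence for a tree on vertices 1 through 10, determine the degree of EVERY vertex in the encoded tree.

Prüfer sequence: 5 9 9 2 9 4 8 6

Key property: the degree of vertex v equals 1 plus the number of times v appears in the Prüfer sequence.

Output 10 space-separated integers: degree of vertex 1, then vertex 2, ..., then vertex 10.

Answer: 1 2 1 2 2 2 1 2 4 1

Derivation:
p_1 = 5: count[5] becomes 1
p_2 = 9: count[9] becomes 1
p_3 = 9: count[9] becomes 2
p_4 = 2: count[2] becomes 1
p_5 = 9: count[9] becomes 3
p_6 = 4: count[4] becomes 1
p_7 = 8: count[8] becomes 1
p_8 = 6: count[6] becomes 1
Degrees (1 + count): deg[1]=1+0=1, deg[2]=1+1=2, deg[3]=1+0=1, deg[4]=1+1=2, deg[5]=1+1=2, deg[6]=1+1=2, deg[7]=1+0=1, deg[8]=1+1=2, deg[9]=1+3=4, deg[10]=1+0=1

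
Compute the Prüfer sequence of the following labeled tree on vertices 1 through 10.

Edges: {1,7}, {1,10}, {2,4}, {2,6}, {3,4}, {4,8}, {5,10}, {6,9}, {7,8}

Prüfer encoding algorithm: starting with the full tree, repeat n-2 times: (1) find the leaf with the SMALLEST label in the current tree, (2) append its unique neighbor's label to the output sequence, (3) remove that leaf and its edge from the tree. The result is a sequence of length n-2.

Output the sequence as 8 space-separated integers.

Answer: 4 10 6 2 4 8 7 1

Derivation:
Step 1: leaves = {3,5,9}. Remove smallest leaf 3, emit neighbor 4.
Step 2: leaves = {5,9}. Remove smallest leaf 5, emit neighbor 10.
Step 3: leaves = {9,10}. Remove smallest leaf 9, emit neighbor 6.
Step 4: leaves = {6,10}. Remove smallest leaf 6, emit neighbor 2.
Step 5: leaves = {2,10}. Remove smallest leaf 2, emit neighbor 4.
Step 6: leaves = {4,10}. Remove smallest leaf 4, emit neighbor 8.
Step 7: leaves = {8,10}. Remove smallest leaf 8, emit neighbor 7.
Step 8: leaves = {7,10}. Remove smallest leaf 7, emit neighbor 1.
Done: 2 vertices remain (1, 10). Sequence = [4 10 6 2 4 8 7 1]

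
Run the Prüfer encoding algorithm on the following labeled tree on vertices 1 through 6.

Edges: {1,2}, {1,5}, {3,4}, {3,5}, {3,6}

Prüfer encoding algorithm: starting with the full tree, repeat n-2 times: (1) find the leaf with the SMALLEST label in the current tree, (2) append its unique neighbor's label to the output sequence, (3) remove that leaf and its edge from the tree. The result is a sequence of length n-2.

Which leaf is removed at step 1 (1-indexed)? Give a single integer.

Answer: 2

Derivation:
Step 1: current leaves = {2,4,6}. Remove leaf 2 (neighbor: 1).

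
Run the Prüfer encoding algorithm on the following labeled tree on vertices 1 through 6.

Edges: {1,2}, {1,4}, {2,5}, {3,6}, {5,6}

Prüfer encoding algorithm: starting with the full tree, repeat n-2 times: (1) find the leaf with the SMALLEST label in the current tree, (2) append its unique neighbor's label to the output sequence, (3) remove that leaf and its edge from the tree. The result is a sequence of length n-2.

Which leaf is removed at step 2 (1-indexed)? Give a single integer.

Step 1: current leaves = {3,4}. Remove leaf 3 (neighbor: 6).
Step 2: current leaves = {4,6}. Remove leaf 4 (neighbor: 1).

Answer: 4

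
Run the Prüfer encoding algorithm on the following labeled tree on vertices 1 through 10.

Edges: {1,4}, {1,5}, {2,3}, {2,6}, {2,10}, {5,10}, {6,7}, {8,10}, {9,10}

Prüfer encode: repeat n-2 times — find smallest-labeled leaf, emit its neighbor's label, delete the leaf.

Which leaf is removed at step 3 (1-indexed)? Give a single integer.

Answer: 1

Derivation:
Step 1: current leaves = {3,4,7,8,9}. Remove leaf 3 (neighbor: 2).
Step 2: current leaves = {4,7,8,9}. Remove leaf 4 (neighbor: 1).
Step 3: current leaves = {1,7,8,9}. Remove leaf 1 (neighbor: 5).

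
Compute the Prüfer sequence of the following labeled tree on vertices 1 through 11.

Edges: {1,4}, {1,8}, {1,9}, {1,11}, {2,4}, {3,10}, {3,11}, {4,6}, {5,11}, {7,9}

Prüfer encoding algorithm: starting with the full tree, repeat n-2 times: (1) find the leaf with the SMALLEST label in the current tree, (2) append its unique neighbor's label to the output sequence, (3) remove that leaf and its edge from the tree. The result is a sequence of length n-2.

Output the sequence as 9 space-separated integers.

Answer: 4 11 4 1 9 1 1 11 3

Derivation:
Step 1: leaves = {2,5,6,7,8,10}. Remove smallest leaf 2, emit neighbor 4.
Step 2: leaves = {5,6,7,8,10}. Remove smallest leaf 5, emit neighbor 11.
Step 3: leaves = {6,7,8,10}. Remove smallest leaf 6, emit neighbor 4.
Step 4: leaves = {4,7,8,10}. Remove smallest leaf 4, emit neighbor 1.
Step 5: leaves = {7,8,10}. Remove smallest leaf 7, emit neighbor 9.
Step 6: leaves = {8,9,10}. Remove smallest leaf 8, emit neighbor 1.
Step 7: leaves = {9,10}. Remove smallest leaf 9, emit neighbor 1.
Step 8: leaves = {1,10}. Remove smallest leaf 1, emit neighbor 11.
Step 9: leaves = {10,11}. Remove smallest leaf 10, emit neighbor 3.
Done: 2 vertices remain (3, 11). Sequence = [4 11 4 1 9 1 1 11 3]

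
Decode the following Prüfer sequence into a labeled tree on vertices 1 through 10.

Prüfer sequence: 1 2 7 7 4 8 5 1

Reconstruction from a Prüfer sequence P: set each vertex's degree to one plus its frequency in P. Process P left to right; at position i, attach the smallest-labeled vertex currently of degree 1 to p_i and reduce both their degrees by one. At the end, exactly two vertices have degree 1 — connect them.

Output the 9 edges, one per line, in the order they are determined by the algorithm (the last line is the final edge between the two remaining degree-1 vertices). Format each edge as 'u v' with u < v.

Answer: 1 3
2 6
2 7
7 9
4 7
4 8
5 8
1 5
1 10

Derivation:
Initial degrees: {1:3, 2:2, 3:1, 4:2, 5:2, 6:1, 7:3, 8:2, 9:1, 10:1}
Step 1: smallest deg-1 vertex = 3, p_1 = 1. Add edge {1,3}. Now deg[3]=0, deg[1]=2.
Step 2: smallest deg-1 vertex = 6, p_2 = 2. Add edge {2,6}. Now deg[6]=0, deg[2]=1.
Step 3: smallest deg-1 vertex = 2, p_3 = 7. Add edge {2,7}. Now deg[2]=0, deg[7]=2.
Step 4: smallest deg-1 vertex = 9, p_4 = 7. Add edge {7,9}. Now deg[9]=0, deg[7]=1.
Step 5: smallest deg-1 vertex = 7, p_5 = 4. Add edge {4,7}. Now deg[7]=0, deg[4]=1.
Step 6: smallest deg-1 vertex = 4, p_6 = 8. Add edge {4,8}. Now deg[4]=0, deg[8]=1.
Step 7: smallest deg-1 vertex = 8, p_7 = 5. Add edge {5,8}. Now deg[8]=0, deg[5]=1.
Step 8: smallest deg-1 vertex = 5, p_8 = 1. Add edge {1,5}. Now deg[5]=0, deg[1]=1.
Final: two remaining deg-1 vertices are 1, 10. Add edge {1,10}.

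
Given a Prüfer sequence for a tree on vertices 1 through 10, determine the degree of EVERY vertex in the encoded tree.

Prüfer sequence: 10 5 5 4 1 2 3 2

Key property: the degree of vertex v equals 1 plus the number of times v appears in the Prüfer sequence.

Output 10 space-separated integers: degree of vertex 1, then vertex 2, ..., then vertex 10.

Answer: 2 3 2 2 3 1 1 1 1 2

Derivation:
p_1 = 10: count[10] becomes 1
p_2 = 5: count[5] becomes 1
p_3 = 5: count[5] becomes 2
p_4 = 4: count[4] becomes 1
p_5 = 1: count[1] becomes 1
p_6 = 2: count[2] becomes 1
p_7 = 3: count[3] becomes 1
p_8 = 2: count[2] becomes 2
Degrees (1 + count): deg[1]=1+1=2, deg[2]=1+2=3, deg[3]=1+1=2, deg[4]=1+1=2, deg[5]=1+2=3, deg[6]=1+0=1, deg[7]=1+0=1, deg[8]=1+0=1, deg[9]=1+0=1, deg[10]=1+1=2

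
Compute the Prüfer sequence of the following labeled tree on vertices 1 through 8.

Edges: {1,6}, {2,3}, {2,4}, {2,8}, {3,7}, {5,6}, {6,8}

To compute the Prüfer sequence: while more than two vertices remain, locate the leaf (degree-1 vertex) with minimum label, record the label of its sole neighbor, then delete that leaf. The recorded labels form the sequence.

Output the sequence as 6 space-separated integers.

Step 1: leaves = {1,4,5,7}. Remove smallest leaf 1, emit neighbor 6.
Step 2: leaves = {4,5,7}. Remove smallest leaf 4, emit neighbor 2.
Step 3: leaves = {5,7}. Remove smallest leaf 5, emit neighbor 6.
Step 4: leaves = {6,7}. Remove smallest leaf 6, emit neighbor 8.
Step 5: leaves = {7,8}. Remove smallest leaf 7, emit neighbor 3.
Step 6: leaves = {3,8}. Remove smallest leaf 3, emit neighbor 2.
Done: 2 vertices remain (2, 8). Sequence = [6 2 6 8 3 2]

Answer: 6 2 6 8 3 2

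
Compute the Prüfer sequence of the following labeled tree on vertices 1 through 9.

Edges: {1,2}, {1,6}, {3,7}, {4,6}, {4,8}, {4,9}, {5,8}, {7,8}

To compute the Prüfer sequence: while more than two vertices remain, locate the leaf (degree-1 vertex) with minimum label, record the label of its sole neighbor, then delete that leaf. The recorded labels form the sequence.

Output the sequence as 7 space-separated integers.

Answer: 1 6 7 8 4 8 4

Derivation:
Step 1: leaves = {2,3,5,9}. Remove smallest leaf 2, emit neighbor 1.
Step 2: leaves = {1,3,5,9}. Remove smallest leaf 1, emit neighbor 6.
Step 3: leaves = {3,5,6,9}. Remove smallest leaf 3, emit neighbor 7.
Step 4: leaves = {5,6,7,9}. Remove smallest leaf 5, emit neighbor 8.
Step 5: leaves = {6,7,9}. Remove smallest leaf 6, emit neighbor 4.
Step 6: leaves = {7,9}. Remove smallest leaf 7, emit neighbor 8.
Step 7: leaves = {8,9}. Remove smallest leaf 8, emit neighbor 4.
Done: 2 vertices remain (4, 9). Sequence = [1 6 7 8 4 8 4]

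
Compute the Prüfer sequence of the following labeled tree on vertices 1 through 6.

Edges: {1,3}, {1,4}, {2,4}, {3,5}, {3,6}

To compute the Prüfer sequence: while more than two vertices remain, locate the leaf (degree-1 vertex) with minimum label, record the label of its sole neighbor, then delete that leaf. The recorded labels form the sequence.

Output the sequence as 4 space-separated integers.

Step 1: leaves = {2,5,6}. Remove smallest leaf 2, emit neighbor 4.
Step 2: leaves = {4,5,6}. Remove smallest leaf 4, emit neighbor 1.
Step 3: leaves = {1,5,6}. Remove smallest leaf 1, emit neighbor 3.
Step 4: leaves = {5,6}. Remove smallest leaf 5, emit neighbor 3.
Done: 2 vertices remain (3, 6). Sequence = [4 1 3 3]

Answer: 4 1 3 3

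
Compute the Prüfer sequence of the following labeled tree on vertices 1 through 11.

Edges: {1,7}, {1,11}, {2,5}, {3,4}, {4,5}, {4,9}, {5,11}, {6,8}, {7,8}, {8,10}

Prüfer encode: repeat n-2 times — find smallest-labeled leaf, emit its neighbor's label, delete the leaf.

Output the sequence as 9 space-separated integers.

Answer: 5 4 8 4 5 11 8 7 1

Derivation:
Step 1: leaves = {2,3,6,9,10}. Remove smallest leaf 2, emit neighbor 5.
Step 2: leaves = {3,6,9,10}. Remove smallest leaf 3, emit neighbor 4.
Step 3: leaves = {6,9,10}. Remove smallest leaf 6, emit neighbor 8.
Step 4: leaves = {9,10}. Remove smallest leaf 9, emit neighbor 4.
Step 5: leaves = {4,10}. Remove smallest leaf 4, emit neighbor 5.
Step 6: leaves = {5,10}. Remove smallest leaf 5, emit neighbor 11.
Step 7: leaves = {10,11}. Remove smallest leaf 10, emit neighbor 8.
Step 8: leaves = {8,11}. Remove smallest leaf 8, emit neighbor 7.
Step 9: leaves = {7,11}. Remove smallest leaf 7, emit neighbor 1.
Done: 2 vertices remain (1, 11). Sequence = [5 4 8 4 5 11 8 7 1]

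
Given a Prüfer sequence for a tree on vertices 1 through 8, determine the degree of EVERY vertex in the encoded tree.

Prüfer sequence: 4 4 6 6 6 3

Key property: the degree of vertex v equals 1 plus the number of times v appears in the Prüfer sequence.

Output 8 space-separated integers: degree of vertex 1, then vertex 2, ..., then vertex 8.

Answer: 1 1 2 3 1 4 1 1

Derivation:
p_1 = 4: count[4] becomes 1
p_2 = 4: count[4] becomes 2
p_3 = 6: count[6] becomes 1
p_4 = 6: count[6] becomes 2
p_5 = 6: count[6] becomes 3
p_6 = 3: count[3] becomes 1
Degrees (1 + count): deg[1]=1+0=1, deg[2]=1+0=1, deg[3]=1+1=2, deg[4]=1+2=3, deg[5]=1+0=1, deg[6]=1+3=4, deg[7]=1+0=1, deg[8]=1+0=1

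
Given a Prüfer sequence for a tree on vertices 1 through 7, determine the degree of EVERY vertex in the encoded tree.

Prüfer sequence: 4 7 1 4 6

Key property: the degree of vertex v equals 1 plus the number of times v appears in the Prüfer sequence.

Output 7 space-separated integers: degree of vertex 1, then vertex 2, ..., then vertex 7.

Answer: 2 1 1 3 1 2 2

Derivation:
p_1 = 4: count[4] becomes 1
p_2 = 7: count[7] becomes 1
p_3 = 1: count[1] becomes 1
p_4 = 4: count[4] becomes 2
p_5 = 6: count[6] becomes 1
Degrees (1 + count): deg[1]=1+1=2, deg[2]=1+0=1, deg[3]=1+0=1, deg[4]=1+2=3, deg[5]=1+0=1, deg[6]=1+1=2, deg[7]=1+1=2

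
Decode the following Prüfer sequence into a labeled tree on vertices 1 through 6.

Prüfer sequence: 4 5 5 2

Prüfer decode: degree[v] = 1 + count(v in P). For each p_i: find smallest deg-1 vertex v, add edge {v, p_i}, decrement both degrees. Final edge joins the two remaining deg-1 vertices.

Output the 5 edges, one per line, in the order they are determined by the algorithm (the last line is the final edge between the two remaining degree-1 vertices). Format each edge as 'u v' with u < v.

Answer: 1 4
3 5
4 5
2 5
2 6

Derivation:
Initial degrees: {1:1, 2:2, 3:1, 4:2, 5:3, 6:1}
Step 1: smallest deg-1 vertex = 1, p_1 = 4. Add edge {1,4}. Now deg[1]=0, deg[4]=1.
Step 2: smallest deg-1 vertex = 3, p_2 = 5. Add edge {3,5}. Now deg[3]=0, deg[5]=2.
Step 3: smallest deg-1 vertex = 4, p_3 = 5. Add edge {4,5}. Now deg[4]=0, deg[5]=1.
Step 4: smallest deg-1 vertex = 5, p_4 = 2. Add edge {2,5}. Now deg[5]=0, deg[2]=1.
Final: two remaining deg-1 vertices are 2, 6. Add edge {2,6}.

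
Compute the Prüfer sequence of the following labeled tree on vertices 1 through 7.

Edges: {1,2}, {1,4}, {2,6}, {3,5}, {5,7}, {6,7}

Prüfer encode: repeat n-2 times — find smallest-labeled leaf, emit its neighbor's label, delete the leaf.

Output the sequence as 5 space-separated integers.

Answer: 5 1 2 6 7

Derivation:
Step 1: leaves = {3,4}. Remove smallest leaf 3, emit neighbor 5.
Step 2: leaves = {4,5}. Remove smallest leaf 4, emit neighbor 1.
Step 3: leaves = {1,5}. Remove smallest leaf 1, emit neighbor 2.
Step 4: leaves = {2,5}. Remove smallest leaf 2, emit neighbor 6.
Step 5: leaves = {5,6}. Remove smallest leaf 5, emit neighbor 7.
Done: 2 vertices remain (6, 7). Sequence = [5 1 2 6 7]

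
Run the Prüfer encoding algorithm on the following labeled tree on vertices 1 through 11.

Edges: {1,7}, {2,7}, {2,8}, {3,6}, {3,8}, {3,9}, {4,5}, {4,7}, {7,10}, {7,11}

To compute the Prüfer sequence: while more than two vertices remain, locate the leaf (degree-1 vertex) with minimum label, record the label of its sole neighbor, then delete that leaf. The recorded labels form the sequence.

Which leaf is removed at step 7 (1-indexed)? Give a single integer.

Answer: 8

Derivation:
Step 1: current leaves = {1,5,6,9,10,11}. Remove leaf 1 (neighbor: 7).
Step 2: current leaves = {5,6,9,10,11}. Remove leaf 5 (neighbor: 4).
Step 3: current leaves = {4,6,9,10,11}. Remove leaf 4 (neighbor: 7).
Step 4: current leaves = {6,9,10,11}. Remove leaf 6 (neighbor: 3).
Step 5: current leaves = {9,10,11}. Remove leaf 9 (neighbor: 3).
Step 6: current leaves = {3,10,11}. Remove leaf 3 (neighbor: 8).
Step 7: current leaves = {8,10,11}. Remove leaf 8 (neighbor: 2).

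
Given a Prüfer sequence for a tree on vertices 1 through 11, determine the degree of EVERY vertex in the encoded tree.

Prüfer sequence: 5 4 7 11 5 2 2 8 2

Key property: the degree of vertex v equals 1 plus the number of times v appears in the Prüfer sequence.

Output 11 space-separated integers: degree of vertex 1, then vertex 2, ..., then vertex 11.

p_1 = 5: count[5] becomes 1
p_2 = 4: count[4] becomes 1
p_3 = 7: count[7] becomes 1
p_4 = 11: count[11] becomes 1
p_5 = 5: count[5] becomes 2
p_6 = 2: count[2] becomes 1
p_7 = 2: count[2] becomes 2
p_8 = 8: count[8] becomes 1
p_9 = 2: count[2] becomes 3
Degrees (1 + count): deg[1]=1+0=1, deg[2]=1+3=4, deg[3]=1+0=1, deg[4]=1+1=2, deg[5]=1+2=3, deg[6]=1+0=1, deg[7]=1+1=2, deg[8]=1+1=2, deg[9]=1+0=1, deg[10]=1+0=1, deg[11]=1+1=2

Answer: 1 4 1 2 3 1 2 2 1 1 2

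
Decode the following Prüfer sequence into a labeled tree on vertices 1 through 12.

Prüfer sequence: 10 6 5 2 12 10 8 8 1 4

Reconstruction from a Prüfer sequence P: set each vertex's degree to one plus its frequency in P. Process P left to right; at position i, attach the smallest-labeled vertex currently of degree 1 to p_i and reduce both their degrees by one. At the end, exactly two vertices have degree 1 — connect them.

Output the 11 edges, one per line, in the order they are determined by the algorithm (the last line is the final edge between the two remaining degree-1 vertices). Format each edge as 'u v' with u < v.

Initial degrees: {1:2, 2:2, 3:1, 4:2, 5:2, 6:2, 7:1, 8:3, 9:1, 10:3, 11:1, 12:2}
Step 1: smallest deg-1 vertex = 3, p_1 = 10. Add edge {3,10}. Now deg[3]=0, deg[10]=2.
Step 2: smallest deg-1 vertex = 7, p_2 = 6. Add edge {6,7}. Now deg[7]=0, deg[6]=1.
Step 3: smallest deg-1 vertex = 6, p_3 = 5. Add edge {5,6}. Now deg[6]=0, deg[5]=1.
Step 4: smallest deg-1 vertex = 5, p_4 = 2. Add edge {2,5}. Now deg[5]=0, deg[2]=1.
Step 5: smallest deg-1 vertex = 2, p_5 = 12. Add edge {2,12}. Now deg[2]=0, deg[12]=1.
Step 6: smallest deg-1 vertex = 9, p_6 = 10. Add edge {9,10}. Now deg[9]=0, deg[10]=1.
Step 7: smallest deg-1 vertex = 10, p_7 = 8. Add edge {8,10}. Now deg[10]=0, deg[8]=2.
Step 8: smallest deg-1 vertex = 11, p_8 = 8. Add edge {8,11}. Now deg[11]=0, deg[8]=1.
Step 9: smallest deg-1 vertex = 8, p_9 = 1. Add edge {1,8}. Now deg[8]=0, deg[1]=1.
Step 10: smallest deg-1 vertex = 1, p_10 = 4. Add edge {1,4}. Now deg[1]=0, deg[4]=1.
Final: two remaining deg-1 vertices are 4, 12. Add edge {4,12}.

Answer: 3 10
6 7
5 6
2 5
2 12
9 10
8 10
8 11
1 8
1 4
4 12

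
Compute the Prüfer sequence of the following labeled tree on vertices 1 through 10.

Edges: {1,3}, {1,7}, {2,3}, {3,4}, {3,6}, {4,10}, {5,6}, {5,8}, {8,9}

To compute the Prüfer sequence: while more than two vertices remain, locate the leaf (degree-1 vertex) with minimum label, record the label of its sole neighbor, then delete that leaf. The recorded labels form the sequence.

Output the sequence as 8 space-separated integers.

Step 1: leaves = {2,7,9,10}. Remove smallest leaf 2, emit neighbor 3.
Step 2: leaves = {7,9,10}. Remove smallest leaf 7, emit neighbor 1.
Step 3: leaves = {1,9,10}. Remove smallest leaf 1, emit neighbor 3.
Step 4: leaves = {9,10}. Remove smallest leaf 9, emit neighbor 8.
Step 5: leaves = {8,10}. Remove smallest leaf 8, emit neighbor 5.
Step 6: leaves = {5,10}. Remove smallest leaf 5, emit neighbor 6.
Step 7: leaves = {6,10}. Remove smallest leaf 6, emit neighbor 3.
Step 8: leaves = {3,10}. Remove smallest leaf 3, emit neighbor 4.
Done: 2 vertices remain (4, 10). Sequence = [3 1 3 8 5 6 3 4]

Answer: 3 1 3 8 5 6 3 4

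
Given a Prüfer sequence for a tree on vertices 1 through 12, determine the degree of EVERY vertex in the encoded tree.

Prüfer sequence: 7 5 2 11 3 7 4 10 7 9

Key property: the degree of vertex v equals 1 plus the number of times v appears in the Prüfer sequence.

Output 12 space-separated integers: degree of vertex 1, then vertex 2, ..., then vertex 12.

p_1 = 7: count[7] becomes 1
p_2 = 5: count[5] becomes 1
p_3 = 2: count[2] becomes 1
p_4 = 11: count[11] becomes 1
p_5 = 3: count[3] becomes 1
p_6 = 7: count[7] becomes 2
p_7 = 4: count[4] becomes 1
p_8 = 10: count[10] becomes 1
p_9 = 7: count[7] becomes 3
p_10 = 9: count[9] becomes 1
Degrees (1 + count): deg[1]=1+0=1, deg[2]=1+1=2, deg[3]=1+1=2, deg[4]=1+1=2, deg[5]=1+1=2, deg[6]=1+0=1, deg[7]=1+3=4, deg[8]=1+0=1, deg[9]=1+1=2, deg[10]=1+1=2, deg[11]=1+1=2, deg[12]=1+0=1

Answer: 1 2 2 2 2 1 4 1 2 2 2 1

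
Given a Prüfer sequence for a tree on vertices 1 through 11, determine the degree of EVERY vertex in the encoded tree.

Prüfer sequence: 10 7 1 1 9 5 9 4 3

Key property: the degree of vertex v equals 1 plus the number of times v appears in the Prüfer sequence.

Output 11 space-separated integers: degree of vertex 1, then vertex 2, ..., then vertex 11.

Answer: 3 1 2 2 2 1 2 1 3 2 1

Derivation:
p_1 = 10: count[10] becomes 1
p_2 = 7: count[7] becomes 1
p_3 = 1: count[1] becomes 1
p_4 = 1: count[1] becomes 2
p_5 = 9: count[9] becomes 1
p_6 = 5: count[5] becomes 1
p_7 = 9: count[9] becomes 2
p_8 = 4: count[4] becomes 1
p_9 = 3: count[3] becomes 1
Degrees (1 + count): deg[1]=1+2=3, deg[2]=1+0=1, deg[3]=1+1=2, deg[4]=1+1=2, deg[5]=1+1=2, deg[6]=1+0=1, deg[7]=1+1=2, deg[8]=1+0=1, deg[9]=1+2=3, deg[10]=1+1=2, deg[11]=1+0=1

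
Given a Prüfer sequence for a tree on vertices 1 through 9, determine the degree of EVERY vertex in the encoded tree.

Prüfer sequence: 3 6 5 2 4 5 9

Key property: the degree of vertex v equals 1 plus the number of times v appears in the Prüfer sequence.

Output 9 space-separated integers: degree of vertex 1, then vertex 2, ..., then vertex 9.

p_1 = 3: count[3] becomes 1
p_2 = 6: count[6] becomes 1
p_3 = 5: count[5] becomes 1
p_4 = 2: count[2] becomes 1
p_5 = 4: count[4] becomes 1
p_6 = 5: count[5] becomes 2
p_7 = 9: count[9] becomes 1
Degrees (1 + count): deg[1]=1+0=1, deg[2]=1+1=2, deg[3]=1+1=2, deg[4]=1+1=2, deg[5]=1+2=3, deg[6]=1+1=2, deg[7]=1+0=1, deg[8]=1+0=1, deg[9]=1+1=2

Answer: 1 2 2 2 3 2 1 1 2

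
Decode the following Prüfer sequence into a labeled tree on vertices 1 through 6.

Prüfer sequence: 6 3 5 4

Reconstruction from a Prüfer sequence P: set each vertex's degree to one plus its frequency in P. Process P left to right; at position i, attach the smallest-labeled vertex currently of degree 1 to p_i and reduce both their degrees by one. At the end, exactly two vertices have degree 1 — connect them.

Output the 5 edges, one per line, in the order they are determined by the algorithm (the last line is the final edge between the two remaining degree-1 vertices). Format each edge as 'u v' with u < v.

Answer: 1 6
2 3
3 5
4 5
4 6

Derivation:
Initial degrees: {1:1, 2:1, 3:2, 4:2, 5:2, 6:2}
Step 1: smallest deg-1 vertex = 1, p_1 = 6. Add edge {1,6}. Now deg[1]=0, deg[6]=1.
Step 2: smallest deg-1 vertex = 2, p_2 = 3. Add edge {2,3}. Now deg[2]=0, deg[3]=1.
Step 3: smallest deg-1 vertex = 3, p_3 = 5. Add edge {3,5}. Now deg[3]=0, deg[5]=1.
Step 4: smallest deg-1 vertex = 5, p_4 = 4. Add edge {4,5}. Now deg[5]=0, deg[4]=1.
Final: two remaining deg-1 vertices are 4, 6. Add edge {4,6}.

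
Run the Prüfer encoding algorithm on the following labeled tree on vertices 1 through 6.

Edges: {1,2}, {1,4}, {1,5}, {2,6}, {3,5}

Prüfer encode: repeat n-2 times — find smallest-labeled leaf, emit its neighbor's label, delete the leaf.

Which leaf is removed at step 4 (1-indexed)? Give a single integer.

Answer: 1

Derivation:
Step 1: current leaves = {3,4,6}. Remove leaf 3 (neighbor: 5).
Step 2: current leaves = {4,5,6}. Remove leaf 4 (neighbor: 1).
Step 3: current leaves = {5,6}. Remove leaf 5 (neighbor: 1).
Step 4: current leaves = {1,6}. Remove leaf 1 (neighbor: 2).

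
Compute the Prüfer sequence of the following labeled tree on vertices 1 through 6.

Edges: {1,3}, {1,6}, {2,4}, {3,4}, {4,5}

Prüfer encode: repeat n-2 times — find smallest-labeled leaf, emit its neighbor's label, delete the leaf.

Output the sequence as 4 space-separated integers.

Step 1: leaves = {2,5,6}. Remove smallest leaf 2, emit neighbor 4.
Step 2: leaves = {5,6}. Remove smallest leaf 5, emit neighbor 4.
Step 3: leaves = {4,6}. Remove smallest leaf 4, emit neighbor 3.
Step 4: leaves = {3,6}. Remove smallest leaf 3, emit neighbor 1.
Done: 2 vertices remain (1, 6). Sequence = [4 4 3 1]

Answer: 4 4 3 1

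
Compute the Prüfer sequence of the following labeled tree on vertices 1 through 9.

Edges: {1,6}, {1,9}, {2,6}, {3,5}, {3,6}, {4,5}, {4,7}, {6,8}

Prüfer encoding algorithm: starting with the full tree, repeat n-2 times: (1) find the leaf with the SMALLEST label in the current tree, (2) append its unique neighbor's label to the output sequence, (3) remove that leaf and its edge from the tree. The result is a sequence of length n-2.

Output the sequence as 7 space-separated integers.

Step 1: leaves = {2,7,8,9}. Remove smallest leaf 2, emit neighbor 6.
Step 2: leaves = {7,8,9}. Remove smallest leaf 7, emit neighbor 4.
Step 3: leaves = {4,8,9}. Remove smallest leaf 4, emit neighbor 5.
Step 4: leaves = {5,8,9}. Remove smallest leaf 5, emit neighbor 3.
Step 5: leaves = {3,8,9}. Remove smallest leaf 3, emit neighbor 6.
Step 6: leaves = {8,9}. Remove smallest leaf 8, emit neighbor 6.
Step 7: leaves = {6,9}. Remove smallest leaf 6, emit neighbor 1.
Done: 2 vertices remain (1, 9). Sequence = [6 4 5 3 6 6 1]

Answer: 6 4 5 3 6 6 1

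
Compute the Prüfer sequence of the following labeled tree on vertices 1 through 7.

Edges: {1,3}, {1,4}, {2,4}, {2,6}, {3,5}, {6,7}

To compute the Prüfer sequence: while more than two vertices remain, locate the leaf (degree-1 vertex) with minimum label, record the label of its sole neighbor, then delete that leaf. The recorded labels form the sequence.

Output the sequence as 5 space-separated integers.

Step 1: leaves = {5,7}. Remove smallest leaf 5, emit neighbor 3.
Step 2: leaves = {3,7}. Remove smallest leaf 3, emit neighbor 1.
Step 3: leaves = {1,7}. Remove smallest leaf 1, emit neighbor 4.
Step 4: leaves = {4,7}. Remove smallest leaf 4, emit neighbor 2.
Step 5: leaves = {2,7}. Remove smallest leaf 2, emit neighbor 6.
Done: 2 vertices remain (6, 7). Sequence = [3 1 4 2 6]

Answer: 3 1 4 2 6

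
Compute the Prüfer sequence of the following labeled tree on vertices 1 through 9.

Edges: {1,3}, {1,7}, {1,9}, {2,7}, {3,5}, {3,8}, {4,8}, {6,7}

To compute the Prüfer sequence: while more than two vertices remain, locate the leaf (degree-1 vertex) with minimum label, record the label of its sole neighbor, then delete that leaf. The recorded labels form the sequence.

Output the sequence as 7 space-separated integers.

Answer: 7 8 3 7 1 3 1

Derivation:
Step 1: leaves = {2,4,5,6,9}. Remove smallest leaf 2, emit neighbor 7.
Step 2: leaves = {4,5,6,9}. Remove smallest leaf 4, emit neighbor 8.
Step 3: leaves = {5,6,8,9}. Remove smallest leaf 5, emit neighbor 3.
Step 4: leaves = {6,8,9}. Remove smallest leaf 6, emit neighbor 7.
Step 5: leaves = {7,8,9}. Remove smallest leaf 7, emit neighbor 1.
Step 6: leaves = {8,9}. Remove smallest leaf 8, emit neighbor 3.
Step 7: leaves = {3,9}. Remove smallest leaf 3, emit neighbor 1.
Done: 2 vertices remain (1, 9). Sequence = [7 8 3 7 1 3 1]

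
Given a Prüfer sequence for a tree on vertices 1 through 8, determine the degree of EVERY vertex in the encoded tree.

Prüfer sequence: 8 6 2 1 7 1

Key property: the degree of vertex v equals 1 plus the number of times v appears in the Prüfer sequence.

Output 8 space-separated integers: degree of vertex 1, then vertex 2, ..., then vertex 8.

Answer: 3 2 1 1 1 2 2 2

Derivation:
p_1 = 8: count[8] becomes 1
p_2 = 6: count[6] becomes 1
p_3 = 2: count[2] becomes 1
p_4 = 1: count[1] becomes 1
p_5 = 7: count[7] becomes 1
p_6 = 1: count[1] becomes 2
Degrees (1 + count): deg[1]=1+2=3, deg[2]=1+1=2, deg[3]=1+0=1, deg[4]=1+0=1, deg[5]=1+0=1, deg[6]=1+1=2, deg[7]=1+1=2, deg[8]=1+1=2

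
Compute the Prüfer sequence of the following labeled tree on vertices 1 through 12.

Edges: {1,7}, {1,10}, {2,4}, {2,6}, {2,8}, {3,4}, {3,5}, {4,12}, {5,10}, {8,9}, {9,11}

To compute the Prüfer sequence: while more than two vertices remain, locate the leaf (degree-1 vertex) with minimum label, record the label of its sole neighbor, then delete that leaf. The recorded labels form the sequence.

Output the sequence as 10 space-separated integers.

Answer: 2 1 10 5 3 4 9 8 2 4

Derivation:
Step 1: leaves = {6,7,11,12}. Remove smallest leaf 6, emit neighbor 2.
Step 2: leaves = {7,11,12}. Remove smallest leaf 7, emit neighbor 1.
Step 3: leaves = {1,11,12}. Remove smallest leaf 1, emit neighbor 10.
Step 4: leaves = {10,11,12}. Remove smallest leaf 10, emit neighbor 5.
Step 5: leaves = {5,11,12}. Remove smallest leaf 5, emit neighbor 3.
Step 6: leaves = {3,11,12}. Remove smallest leaf 3, emit neighbor 4.
Step 7: leaves = {11,12}. Remove smallest leaf 11, emit neighbor 9.
Step 8: leaves = {9,12}. Remove smallest leaf 9, emit neighbor 8.
Step 9: leaves = {8,12}. Remove smallest leaf 8, emit neighbor 2.
Step 10: leaves = {2,12}. Remove smallest leaf 2, emit neighbor 4.
Done: 2 vertices remain (4, 12). Sequence = [2 1 10 5 3 4 9 8 2 4]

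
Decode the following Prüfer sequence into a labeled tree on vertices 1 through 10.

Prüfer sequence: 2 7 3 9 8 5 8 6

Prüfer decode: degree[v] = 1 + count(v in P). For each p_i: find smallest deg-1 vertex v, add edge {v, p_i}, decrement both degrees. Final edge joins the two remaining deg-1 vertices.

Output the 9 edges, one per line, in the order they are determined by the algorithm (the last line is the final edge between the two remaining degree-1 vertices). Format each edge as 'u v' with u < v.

Initial degrees: {1:1, 2:2, 3:2, 4:1, 5:2, 6:2, 7:2, 8:3, 9:2, 10:1}
Step 1: smallest deg-1 vertex = 1, p_1 = 2. Add edge {1,2}. Now deg[1]=0, deg[2]=1.
Step 2: smallest deg-1 vertex = 2, p_2 = 7. Add edge {2,7}. Now deg[2]=0, deg[7]=1.
Step 3: smallest deg-1 vertex = 4, p_3 = 3. Add edge {3,4}. Now deg[4]=0, deg[3]=1.
Step 4: smallest deg-1 vertex = 3, p_4 = 9. Add edge {3,9}. Now deg[3]=0, deg[9]=1.
Step 5: smallest deg-1 vertex = 7, p_5 = 8. Add edge {7,8}. Now deg[7]=0, deg[8]=2.
Step 6: smallest deg-1 vertex = 9, p_6 = 5. Add edge {5,9}. Now deg[9]=0, deg[5]=1.
Step 7: smallest deg-1 vertex = 5, p_7 = 8. Add edge {5,8}. Now deg[5]=0, deg[8]=1.
Step 8: smallest deg-1 vertex = 8, p_8 = 6. Add edge {6,8}. Now deg[8]=0, deg[6]=1.
Final: two remaining deg-1 vertices are 6, 10. Add edge {6,10}.

Answer: 1 2
2 7
3 4
3 9
7 8
5 9
5 8
6 8
6 10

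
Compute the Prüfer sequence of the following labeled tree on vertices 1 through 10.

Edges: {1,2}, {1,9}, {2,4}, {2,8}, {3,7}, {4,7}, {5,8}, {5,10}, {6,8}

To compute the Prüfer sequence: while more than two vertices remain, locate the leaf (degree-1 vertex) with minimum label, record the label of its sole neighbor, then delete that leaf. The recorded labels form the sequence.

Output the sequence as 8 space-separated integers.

Step 1: leaves = {3,6,9,10}. Remove smallest leaf 3, emit neighbor 7.
Step 2: leaves = {6,7,9,10}. Remove smallest leaf 6, emit neighbor 8.
Step 3: leaves = {7,9,10}. Remove smallest leaf 7, emit neighbor 4.
Step 4: leaves = {4,9,10}. Remove smallest leaf 4, emit neighbor 2.
Step 5: leaves = {9,10}. Remove smallest leaf 9, emit neighbor 1.
Step 6: leaves = {1,10}. Remove smallest leaf 1, emit neighbor 2.
Step 7: leaves = {2,10}. Remove smallest leaf 2, emit neighbor 8.
Step 8: leaves = {8,10}. Remove smallest leaf 8, emit neighbor 5.
Done: 2 vertices remain (5, 10). Sequence = [7 8 4 2 1 2 8 5]

Answer: 7 8 4 2 1 2 8 5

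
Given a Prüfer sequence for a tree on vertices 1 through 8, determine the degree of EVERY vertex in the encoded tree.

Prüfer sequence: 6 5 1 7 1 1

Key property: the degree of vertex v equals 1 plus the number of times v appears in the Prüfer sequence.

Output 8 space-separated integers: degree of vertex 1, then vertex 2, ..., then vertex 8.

p_1 = 6: count[6] becomes 1
p_2 = 5: count[5] becomes 1
p_3 = 1: count[1] becomes 1
p_4 = 7: count[7] becomes 1
p_5 = 1: count[1] becomes 2
p_6 = 1: count[1] becomes 3
Degrees (1 + count): deg[1]=1+3=4, deg[2]=1+0=1, deg[3]=1+0=1, deg[4]=1+0=1, deg[5]=1+1=2, deg[6]=1+1=2, deg[7]=1+1=2, deg[8]=1+0=1

Answer: 4 1 1 1 2 2 2 1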